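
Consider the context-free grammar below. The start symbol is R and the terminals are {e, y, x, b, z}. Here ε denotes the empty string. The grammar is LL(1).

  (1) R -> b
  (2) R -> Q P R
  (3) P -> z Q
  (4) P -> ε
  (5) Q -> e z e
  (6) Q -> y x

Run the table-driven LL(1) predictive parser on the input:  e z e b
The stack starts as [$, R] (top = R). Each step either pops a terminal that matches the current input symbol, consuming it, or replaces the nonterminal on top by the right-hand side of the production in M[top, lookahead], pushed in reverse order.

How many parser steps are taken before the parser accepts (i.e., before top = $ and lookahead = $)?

     Stack        Input      Action
  1  $ R          e z e b $  expand R -> Q P R
  2  $ R P Q      e z e b $  expand Q -> e z e
  3  $ R P e z e  e z e b $  match e
  4  $ R P e z    z e b $    match z
  5  $ R P e      e b $      match e
  6  $ R P        b $        expand P -> ε
  7  $ R          b $        expand R -> b
  8  $ b          b $        match b
Accept reached after 8 steps.

8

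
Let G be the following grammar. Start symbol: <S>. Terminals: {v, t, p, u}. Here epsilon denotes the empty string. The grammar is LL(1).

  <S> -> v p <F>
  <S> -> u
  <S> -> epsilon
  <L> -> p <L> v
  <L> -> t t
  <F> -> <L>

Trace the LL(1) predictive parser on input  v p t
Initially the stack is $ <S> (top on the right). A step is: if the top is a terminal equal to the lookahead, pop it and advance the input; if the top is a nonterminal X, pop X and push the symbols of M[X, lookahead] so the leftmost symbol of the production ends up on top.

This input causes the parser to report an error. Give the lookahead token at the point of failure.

     Stack      Input    Action
  1  $ <S>      v p t $  expand <S> -> v p <F>
  2  $ <F> p v  v p t $  match v
  3  $ <F> p    p t $    match p
  4  $ <F>      t $      expand <F> -> <L>
  5  $ <L>      t $      expand <L> -> t t
  6  $ t t      t $      match t
  7  $ t        $        error: top is terminal t but lookahead is $

$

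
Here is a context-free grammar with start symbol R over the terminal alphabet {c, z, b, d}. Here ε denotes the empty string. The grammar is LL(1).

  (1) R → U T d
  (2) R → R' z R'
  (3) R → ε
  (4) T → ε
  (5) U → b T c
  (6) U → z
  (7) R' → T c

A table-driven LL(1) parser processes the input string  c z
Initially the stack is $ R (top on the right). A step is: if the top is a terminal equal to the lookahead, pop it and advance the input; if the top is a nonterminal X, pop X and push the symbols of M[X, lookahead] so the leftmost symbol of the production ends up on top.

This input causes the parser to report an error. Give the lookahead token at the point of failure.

$

step 1: stack=$ R  input=c z $  — expand R → R' z R'
step 2: stack=$ R' z R'  input=c z $  — expand R' → T c
step 3: stack=$ R' z c T  input=c z $  — expand T → ε
step 4: stack=$ R' z c  input=c z $  — match c
step 5: stack=$ R' z  input=z $  — match z
step 6: stack=$ R'  input=$  — error: M[R', $] is empty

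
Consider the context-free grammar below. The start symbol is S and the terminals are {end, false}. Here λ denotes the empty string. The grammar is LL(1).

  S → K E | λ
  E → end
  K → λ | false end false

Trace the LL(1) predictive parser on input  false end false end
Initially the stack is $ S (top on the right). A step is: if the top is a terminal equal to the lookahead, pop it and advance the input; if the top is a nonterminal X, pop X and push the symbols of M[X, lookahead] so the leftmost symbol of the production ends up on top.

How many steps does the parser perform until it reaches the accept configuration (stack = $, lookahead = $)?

     Stack                Input                  Action
  1  $ S                  false end false end $  expand S → K E
  2  $ E K                false end false end $  expand K → false end false
  3  $ E false end false  false end false end $  match false
  4  $ E false end        end false end $        match end
  5  $ E false            false end $            match false
  6  $ E                  end $                  expand E → end
  7  $ end                end $                  match end
Accept reached after 7 steps.

7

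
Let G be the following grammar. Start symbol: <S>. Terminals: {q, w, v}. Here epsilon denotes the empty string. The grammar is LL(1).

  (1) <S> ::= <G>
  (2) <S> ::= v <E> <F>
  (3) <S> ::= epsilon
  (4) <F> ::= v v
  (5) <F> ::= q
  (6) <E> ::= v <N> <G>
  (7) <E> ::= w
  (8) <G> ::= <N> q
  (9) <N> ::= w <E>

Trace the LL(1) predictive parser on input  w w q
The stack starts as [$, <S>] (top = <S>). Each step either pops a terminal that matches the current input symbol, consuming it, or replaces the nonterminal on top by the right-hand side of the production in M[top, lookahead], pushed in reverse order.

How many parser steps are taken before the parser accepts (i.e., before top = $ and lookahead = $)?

     Stack      Input    Action
  1  $ <S>      w w q $  expand <S> ::= <G>
  2  $ <G>      w w q $  expand <G> ::= <N> q
  3  $ q <N>    w w q $  expand <N> ::= w <E>
  4  $ q <E> w  w w q $  match w
  5  $ q <E>    w q $    expand <E> ::= w
  6  $ q w      w q $    match w
  7  $ q        q $      match q
Accept reached after 7 steps.

7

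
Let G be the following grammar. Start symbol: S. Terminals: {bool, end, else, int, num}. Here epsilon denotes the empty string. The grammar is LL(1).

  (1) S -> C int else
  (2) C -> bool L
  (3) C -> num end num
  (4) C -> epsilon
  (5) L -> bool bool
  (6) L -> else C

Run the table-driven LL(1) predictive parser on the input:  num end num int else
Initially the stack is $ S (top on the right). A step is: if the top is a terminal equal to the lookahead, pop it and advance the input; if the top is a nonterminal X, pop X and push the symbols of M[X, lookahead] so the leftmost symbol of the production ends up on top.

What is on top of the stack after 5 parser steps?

     Stack                   Input                   Action
  1  $ S                     num end num int else $  expand S -> C int else
  2  $ else int C            num end num int else $  expand C -> num end num
  3  $ else int num end num  num end num int else $  match num
  4  $ else int num end      end num int else $      match end
  5  $ else int num          num int else $          match num
Stack after step 5: $ else int (top = int).

int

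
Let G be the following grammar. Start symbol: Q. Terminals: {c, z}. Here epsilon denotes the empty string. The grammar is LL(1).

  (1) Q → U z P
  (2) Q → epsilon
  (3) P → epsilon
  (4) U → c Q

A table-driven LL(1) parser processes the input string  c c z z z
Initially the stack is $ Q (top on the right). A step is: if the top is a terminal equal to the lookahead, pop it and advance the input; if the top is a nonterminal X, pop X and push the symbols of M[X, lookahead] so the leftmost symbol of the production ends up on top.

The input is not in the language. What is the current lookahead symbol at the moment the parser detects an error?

step 1: stack=$ Q  input=c c z z z $  — expand Q → U z P
step 2: stack=$ P z U  input=c c z z z $  — expand U → c Q
step 3: stack=$ P z Q c  input=c c z z z $  — match c
step 4: stack=$ P z Q  input=c z z z $  — expand Q → U z P
step 5: stack=$ P z P z U  input=c z z z $  — expand U → c Q
step 6: stack=$ P z P z Q c  input=c z z z $  — match c
step 7: stack=$ P z P z Q  input=z z z $  — expand Q → epsilon
step 8: stack=$ P z P z  input=z z z $  — match z
step 9: stack=$ P z P  input=z z $  — expand P → epsilon
step 10: stack=$ P z  input=z z $  — match z
step 11: stack=$ P  input=z $  — expand P → epsilon
step 12: stack=$  input=z $  — error: stack empty but input remains

z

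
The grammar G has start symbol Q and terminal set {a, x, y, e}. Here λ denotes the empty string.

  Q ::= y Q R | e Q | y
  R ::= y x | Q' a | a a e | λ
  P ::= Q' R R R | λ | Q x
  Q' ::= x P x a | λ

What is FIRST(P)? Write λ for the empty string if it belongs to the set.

FIRST(Q) = {e, y}
FIRST(Q') = {λ, x}
FIRST(R) = {λ, a, x, y}  (via Q' a)
FIRST(P) = {λ, a, e, x, y}  (via Q' R R R, Q x)

{λ, a, e, x, y}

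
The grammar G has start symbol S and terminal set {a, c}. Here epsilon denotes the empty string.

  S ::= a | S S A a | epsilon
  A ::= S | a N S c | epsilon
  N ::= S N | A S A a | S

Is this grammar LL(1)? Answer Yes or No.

No

FIRST(S) = {epsilon, a}
FIRST(A) = {epsilon, a}
FIRST(N) = {epsilon, a}
FOLLOW(S) = {$, a, c}
FOLLOW(A) = {a}
FOLLOW(N) = {a, c}
Cell M[A, a] receives both A ::= S and A ::= a N S c and A ::= epsilon — the grammar is not LL(1).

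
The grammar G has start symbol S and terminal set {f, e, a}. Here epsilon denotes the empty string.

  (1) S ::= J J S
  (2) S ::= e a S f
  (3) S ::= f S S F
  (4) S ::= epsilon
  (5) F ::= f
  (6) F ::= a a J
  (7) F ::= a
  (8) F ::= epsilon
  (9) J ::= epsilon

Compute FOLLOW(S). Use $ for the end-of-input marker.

{$, a, e, f}

FIRST(F): from F::=f we get {f}; from F::=a a J we get {a}; from F::=a we get {a}; from F::=epsilon we get {epsilon}. So FIRST(F) = {epsilon, a, f}.
FIRST(J): from J::=epsilon we get {epsilon}. So FIRST(J) = {epsilon}.
FIRST(S): from S::=J J S we get {epsilon, e, f}; from S::=e a S f we get {e}; from S::=f S S F we get {f}; from S::=epsilon we get {epsilon}. So FIRST(S) = {epsilon, e, f}.
FOLLOW(S) includes $ since S is the start symbol.
FOLLOW(S): in S::=J J S, the suffix after S is empty (adds nothing new); in S::=e a S f, S is followed by f with FIRST {f}; in S::=f S S F (occurrence 1), S is followed by S F with FIRST {epsilon, a, e, f}; in S::=f S S F (occurrence 1), the suffix after S is nullable (adds nothing new); in S::=f S S F (occurrence 2), S is followed by F with FIRST {epsilon, a, f}; in S::=f S S F (occurrence 2), the suffix after S is nullable (adds nothing new). Thus FOLLOW(S) = {$, a, e, f}.
FOLLOW(F): in S::=f S S F, the suffix after F is empty, so FOLLOW(F) ⊇ FOLLOW(S) = {$, a, e, f}. Thus FOLLOW(F) = {$, a, e, f}.
FOLLOW(J): in S::=J J S (occurrence 1), J is followed by J S with FIRST {epsilon, e, f}; in S::=J J S (occurrence 1), the suffix after J is nullable, so FOLLOW(J) ⊇ FOLLOW(S) = {$, a, e, f}; in S::=J J S (occurrence 2), J is followed by S with FIRST {epsilon, e, f}; in S::=J J S (occurrence 2), the suffix after J is nullable, so FOLLOW(J) ⊇ FOLLOW(S) = {$, a, e, f}; in F::=a a J, the suffix after J is empty, so FOLLOW(J) ⊇ FOLLOW(F) = {$, a, e, f}. Thus FOLLOW(J) = {$, a, e, f}.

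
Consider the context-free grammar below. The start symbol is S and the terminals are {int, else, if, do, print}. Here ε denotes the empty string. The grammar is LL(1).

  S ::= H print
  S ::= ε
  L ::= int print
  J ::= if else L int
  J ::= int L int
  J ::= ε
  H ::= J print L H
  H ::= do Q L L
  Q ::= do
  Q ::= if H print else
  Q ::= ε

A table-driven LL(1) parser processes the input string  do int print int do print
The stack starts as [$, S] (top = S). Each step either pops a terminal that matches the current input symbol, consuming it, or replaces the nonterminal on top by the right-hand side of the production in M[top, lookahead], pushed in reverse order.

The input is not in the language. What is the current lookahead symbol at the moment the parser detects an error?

      Stack                Input                        Action
   1  $ S                  do int print int do print $  expand S ::= H print
   2  $ print H            do int print int do print $  expand H ::= do Q L L
   3  $ print L L Q do     do int print int do print $  match do
   4  $ print L L Q        int print int do print $     expand Q ::= ε
   5  $ print L L          int print int do print $     expand L ::= int print
   6  $ print L print int  int print int do print $     match int
   7  $ print L print      print int do print $         match print
   8  $ print L            int do print $               expand L ::= int print
   9  $ print print int    int do print $               match int
  10  $ print print        do print $                   error: top is terminal print but lookahead is do

do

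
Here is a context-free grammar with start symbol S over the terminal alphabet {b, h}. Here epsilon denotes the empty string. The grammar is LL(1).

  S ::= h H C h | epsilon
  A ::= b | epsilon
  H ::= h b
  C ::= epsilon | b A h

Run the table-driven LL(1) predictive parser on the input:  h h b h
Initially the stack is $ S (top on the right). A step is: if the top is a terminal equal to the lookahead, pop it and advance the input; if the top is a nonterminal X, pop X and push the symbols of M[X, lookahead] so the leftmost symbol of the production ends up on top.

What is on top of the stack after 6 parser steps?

step 1: stack=$ S  input=h h b h $  — expand S ::= h H C h
step 2: stack=$ h C H h  input=h h b h $  — match h
step 3: stack=$ h C H  input=h b h $  — expand H ::= h b
step 4: stack=$ h C b h  input=h b h $  — match h
step 5: stack=$ h C b  input=b h $  — match b
step 6: stack=$ h C  input=h $  — expand C ::= epsilon
Stack after step 6: $ h (top = h).

h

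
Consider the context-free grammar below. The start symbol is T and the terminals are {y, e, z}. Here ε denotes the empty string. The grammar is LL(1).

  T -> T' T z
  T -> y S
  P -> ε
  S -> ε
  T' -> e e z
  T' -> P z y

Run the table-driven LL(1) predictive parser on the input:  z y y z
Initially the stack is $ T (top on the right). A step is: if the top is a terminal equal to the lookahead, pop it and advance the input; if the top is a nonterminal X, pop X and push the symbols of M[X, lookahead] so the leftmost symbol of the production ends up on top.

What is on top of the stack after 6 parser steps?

step 1: stack=$ T  input=z y y z $  — expand T -> T' T z
step 2: stack=$ z T T'  input=z y y z $  — expand T' -> P z y
step 3: stack=$ z T y z P  input=z y y z $  — expand P -> ε
step 4: stack=$ z T y z  input=z y y z $  — match z
step 5: stack=$ z T y  input=y y z $  — match y
step 6: stack=$ z T  input=y z $  — expand T -> y S
Stack after step 6: $ z S y (top = y).

y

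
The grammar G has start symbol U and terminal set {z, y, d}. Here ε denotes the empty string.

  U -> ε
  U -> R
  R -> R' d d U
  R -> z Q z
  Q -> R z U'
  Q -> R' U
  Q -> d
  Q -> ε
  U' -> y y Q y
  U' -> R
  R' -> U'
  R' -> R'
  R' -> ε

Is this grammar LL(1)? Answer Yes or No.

No

FIRST(U) = {ε, d, y, z}
FIRST(R) = {d, y, z}
FIRST(Q) = {ε, d, y, z}
FIRST(U') = {d, y, z}
FIRST(R') = {ε, d, y, z}
FOLLOW(U) = {$, d, y, z}
FOLLOW(R) = {$, d, y, z}
FOLLOW(Q) = {y, z}
FOLLOW(U') = {d, y, z}
FOLLOW(R') = {d, y, z}
Cell M[Q, d] receives both Q -> R z U' and Q -> R' U and Q -> d — the grammar is not LL(1).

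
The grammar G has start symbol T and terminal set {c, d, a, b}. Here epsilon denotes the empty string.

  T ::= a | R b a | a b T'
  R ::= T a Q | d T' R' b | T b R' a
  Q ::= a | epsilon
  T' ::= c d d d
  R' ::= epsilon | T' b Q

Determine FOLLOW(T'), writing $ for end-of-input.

{$, a, b, c}

FIRST(Q): from Q::=a we get {a}; from Q::=epsilon we get {epsilon}. So FIRST(Q) = {epsilon, a}.
FIRST(T'): from T'::=c d d d we get {c}. So FIRST(T') = {c}.
FIRST(R'): from R'::=epsilon we get {epsilon}; from R'::=T' b Q we get {c}. So FIRST(R') = {epsilon, c}.
FIRST(T): from T::=a we get {a}; from T::=R b a we get {a, d}; from T::=a b T' we get {a}. So FIRST(T) = {a, d}.
FIRST(R): from R::=T a Q we get {a, d}; from R::=d T' R' b we get {d}; from R::=T b R' a we get {a, d}. So FIRST(R) = {a, d}.
FOLLOW(T) includes $ since T is the start symbol.
FOLLOW(T): in R::=T a Q, T is followed by a Q with FIRST {a}; in R::=T b R' a, T is followed by b R' a with FIRST {b}. Thus FOLLOW(T) = {$, a, b}.
FOLLOW(R): in T::=R b a, R is followed by b a with FIRST {b}. Thus FOLLOW(R) = {b}.
FOLLOW(T'): in T::=a b T', the suffix after T' is empty, so FOLLOW(T') ⊇ FOLLOW(T) = {$, a, b}; in R::=d T' R' b, T' is followed by R' b with FIRST {b, c}; in R'::=T' b Q, T' is followed by b Q with FIRST {b}. Thus FOLLOW(T') = {$, a, b, c}.
FOLLOW(R'): in R::=d T' R' b, R' is followed by b with FIRST {b}; in R::=T b R' a, R' is followed by a with FIRST {a}. Thus FOLLOW(R') = {a, b}.
FOLLOW(Q): in R::=T a Q, the suffix after Q is empty, so FOLLOW(Q) ⊇ FOLLOW(R) = {b}; in R'::=T' b Q, the suffix after Q is empty, so FOLLOW(Q) ⊇ FOLLOW(R') = {a, b}. Thus FOLLOW(Q) = {a, b}.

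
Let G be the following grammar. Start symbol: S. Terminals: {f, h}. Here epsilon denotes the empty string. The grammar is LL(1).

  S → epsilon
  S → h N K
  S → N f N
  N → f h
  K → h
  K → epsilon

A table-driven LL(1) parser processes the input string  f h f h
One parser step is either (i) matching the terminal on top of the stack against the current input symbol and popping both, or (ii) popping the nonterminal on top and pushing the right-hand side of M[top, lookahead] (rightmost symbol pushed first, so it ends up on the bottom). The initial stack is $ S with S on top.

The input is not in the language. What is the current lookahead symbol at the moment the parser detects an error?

h

step 1: stack=$ S  input=f h f h $  — expand S → N f N
step 2: stack=$ N f N  input=f h f h $  — expand N → f h
step 3: stack=$ N f h f  input=f h f h $  — match f
step 4: stack=$ N f h  input=h f h $  — match h
step 5: stack=$ N f  input=f h $  — match f
step 6: stack=$ N  input=h $  — error: M[N, h] is empty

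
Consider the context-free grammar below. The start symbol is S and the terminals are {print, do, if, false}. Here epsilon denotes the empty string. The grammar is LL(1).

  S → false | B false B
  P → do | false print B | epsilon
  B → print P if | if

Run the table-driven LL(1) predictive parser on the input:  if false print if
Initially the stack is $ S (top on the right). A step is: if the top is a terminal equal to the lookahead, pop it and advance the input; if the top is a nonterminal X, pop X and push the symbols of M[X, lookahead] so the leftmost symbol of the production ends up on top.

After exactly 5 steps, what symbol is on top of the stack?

print

     Stack         Input                Action
  1  $ S           if false print if $  expand S → B false B
  2  $ B false B   if false print if $  expand B → if
  3  $ B false if  if false print if $  match if
  4  $ B false     false print if $     match false
  5  $ B           print if $           expand B → print P if
Stack after step 5: $ if P print (top = print).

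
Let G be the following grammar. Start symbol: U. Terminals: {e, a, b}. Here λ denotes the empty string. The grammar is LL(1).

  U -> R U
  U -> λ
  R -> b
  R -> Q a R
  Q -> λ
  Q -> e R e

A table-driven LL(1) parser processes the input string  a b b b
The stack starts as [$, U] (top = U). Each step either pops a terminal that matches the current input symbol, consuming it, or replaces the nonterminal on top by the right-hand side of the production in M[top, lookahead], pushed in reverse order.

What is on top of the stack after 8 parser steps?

     Stack      Input      Action
  1  $ U        a b b b $  expand U -> R U
  2  $ U R      a b b b $  expand R -> Q a R
  3  $ U R a Q  a b b b $  expand Q -> λ
  4  $ U R a    a b b b $  match a
  5  $ U R      b b b $    expand R -> b
  6  $ U b      b b b $    match b
  7  $ U        b b $      expand U -> R U
  8  $ U R      b b $      expand R -> b
Stack after step 8: $ U b (top = b).

b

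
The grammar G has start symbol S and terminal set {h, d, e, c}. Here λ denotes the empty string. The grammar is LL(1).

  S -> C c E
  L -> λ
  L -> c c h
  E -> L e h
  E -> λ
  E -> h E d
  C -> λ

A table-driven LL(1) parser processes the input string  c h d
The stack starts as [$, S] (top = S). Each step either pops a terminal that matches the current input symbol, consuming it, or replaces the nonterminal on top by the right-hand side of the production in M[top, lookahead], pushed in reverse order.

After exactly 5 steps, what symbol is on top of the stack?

E

     Stack    Input    Action
  1  $ S      c h d $  expand S -> C c E
  2  $ E c C  c h d $  expand C -> λ
  3  $ E c    c h d $  match c
  4  $ E      h d $    expand E -> h E d
  5  $ d E h  h d $    match h
Stack after step 5: $ d E (top = E).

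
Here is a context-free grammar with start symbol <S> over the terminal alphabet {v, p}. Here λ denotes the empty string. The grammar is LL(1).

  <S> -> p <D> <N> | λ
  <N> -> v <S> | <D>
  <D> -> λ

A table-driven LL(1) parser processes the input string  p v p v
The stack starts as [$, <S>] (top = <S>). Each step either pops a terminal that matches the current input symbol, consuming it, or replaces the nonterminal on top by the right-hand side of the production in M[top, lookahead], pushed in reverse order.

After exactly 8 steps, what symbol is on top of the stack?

<N>

step 1: stack=$ <S>  input=p v p v $  — expand <S> -> p <D> <N>
step 2: stack=$ <N> <D> p  input=p v p v $  — match p
step 3: stack=$ <N> <D>  input=v p v $  — expand <D> -> λ
step 4: stack=$ <N>  input=v p v $  — expand <N> -> v <S>
step 5: stack=$ <S> v  input=v p v $  — match v
step 6: stack=$ <S>  input=p v $  — expand <S> -> p <D> <N>
step 7: stack=$ <N> <D> p  input=p v $  — match p
step 8: stack=$ <N> <D>  input=v $  — expand <D> -> λ
Stack after step 8: $ <N> (top = <N>).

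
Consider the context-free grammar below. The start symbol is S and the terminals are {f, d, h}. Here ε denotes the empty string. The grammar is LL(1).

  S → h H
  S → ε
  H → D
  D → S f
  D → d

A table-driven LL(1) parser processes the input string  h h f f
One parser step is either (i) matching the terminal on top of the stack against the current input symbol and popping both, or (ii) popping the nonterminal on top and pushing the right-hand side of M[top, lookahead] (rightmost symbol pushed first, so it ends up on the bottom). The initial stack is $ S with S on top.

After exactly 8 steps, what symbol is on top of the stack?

step 1: stack=$ S  input=h h f f $  — expand S → h H
step 2: stack=$ H h  input=h h f f $  — match h
step 3: stack=$ H  input=h f f $  — expand H → D
step 4: stack=$ D  input=h f f $  — expand D → S f
step 5: stack=$ f S  input=h f f $  — expand S → h H
step 6: stack=$ f H h  input=h f f $  — match h
step 7: stack=$ f H  input=f f $  — expand H → D
step 8: stack=$ f D  input=f f $  — expand D → S f
Stack after step 8: $ f f S (top = S).

S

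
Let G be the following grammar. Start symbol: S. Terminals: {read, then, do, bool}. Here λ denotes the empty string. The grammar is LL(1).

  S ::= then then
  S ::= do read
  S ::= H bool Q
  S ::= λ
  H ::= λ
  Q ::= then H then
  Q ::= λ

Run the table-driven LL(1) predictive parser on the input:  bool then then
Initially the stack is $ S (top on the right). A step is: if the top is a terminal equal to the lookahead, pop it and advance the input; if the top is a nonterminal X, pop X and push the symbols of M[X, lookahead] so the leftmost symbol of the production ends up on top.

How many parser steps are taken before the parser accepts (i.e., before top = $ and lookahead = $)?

step 1: stack=$ S  input=bool then then $  — expand S ::= H bool Q
step 2: stack=$ Q bool H  input=bool then then $  — expand H ::= λ
step 3: stack=$ Q bool  input=bool then then $  — match bool
step 4: stack=$ Q  input=then then $  — expand Q ::= then H then
step 5: stack=$ then H then  input=then then $  — match then
step 6: stack=$ then H  input=then $  — expand H ::= λ
step 7: stack=$ then  input=then $  — match then
Accept reached after 7 steps.

7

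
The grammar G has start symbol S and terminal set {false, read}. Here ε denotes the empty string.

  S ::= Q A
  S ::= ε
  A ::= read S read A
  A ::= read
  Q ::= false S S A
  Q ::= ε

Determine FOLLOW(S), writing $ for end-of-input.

{$, false, read}

FIRST(A) = {read}
FIRST(Q) = {ε, false}
FIRST(S) = {ε, false, read}  (via Q A)
FOLLOW(S) includes $ since S is the start symbol.
FOLLOW(S): in A::=read S read A, S is followed by read A with FIRST {read}; in Q::=false S S A (occurrence 1), S is followed by S A with FIRST {false, read}; in Q::=false S S A (occurrence 2), S is followed by A with FIRST {read}. Thus FOLLOW(S) = {$, false, read}.
FOLLOW(Q): in S::=Q A, Q is followed by A with FIRST {read}. Thus FOLLOW(Q) = {read}.
FOLLOW(A): in S::=Q A, the suffix after A is empty, so FOLLOW(A) ⊇ FOLLOW(S) = {$, false, read}; in A::=read S read A, the suffix after A is empty (adds nothing new); in Q::=false S S A, the suffix after A is empty, so FOLLOW(A) ⊇ FOLLOW(Q) = {read}. Thus FOLLOW(A) = {$, false, read}.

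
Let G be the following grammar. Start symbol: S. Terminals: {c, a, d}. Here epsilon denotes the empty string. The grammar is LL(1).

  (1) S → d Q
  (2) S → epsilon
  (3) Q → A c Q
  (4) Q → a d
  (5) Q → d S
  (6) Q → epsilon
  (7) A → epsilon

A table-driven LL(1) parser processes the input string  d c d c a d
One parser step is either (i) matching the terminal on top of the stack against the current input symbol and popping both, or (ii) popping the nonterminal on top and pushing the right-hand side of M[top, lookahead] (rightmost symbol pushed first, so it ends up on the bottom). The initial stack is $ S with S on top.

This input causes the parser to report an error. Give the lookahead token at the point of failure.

c

step 1: stack=$ S  input=d c d c a d $  — expand S → d Q
step 2: stack=$ Q d  input=d c d c a d $  — match d
step 3: stack=$ Q  input=c d c a d $  — expand Q → A c Q
step 4: stack=$ Q c A  input=c d c a d $  — expand A → epsilon
step 5: stack=$ Q c  input=c d c a d $  — match c
step 6: stack=$ Q  input=d c a d $  — expand Q → d S
step 7: stack=$ S d  input=d c a d $  — match d
step 8: stack=$ S  input=c a d $  — error: M[S, c] is empty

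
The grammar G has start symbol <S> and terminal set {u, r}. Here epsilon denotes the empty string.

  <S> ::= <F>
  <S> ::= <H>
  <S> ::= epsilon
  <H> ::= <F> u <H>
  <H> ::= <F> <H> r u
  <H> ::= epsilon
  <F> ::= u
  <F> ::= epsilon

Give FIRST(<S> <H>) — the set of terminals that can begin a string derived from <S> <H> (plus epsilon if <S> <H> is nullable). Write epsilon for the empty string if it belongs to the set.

FIRST(<F>): from <F>::=u we get {u}; from <F>::=epsilon we get {epsilon}. So FIRST(<F>) = {epsilon, u}.
FIRST(<H>): from <H>::=<F> u <H> we get {u}; from <H>::=<F> <H> r u we get {r, u}; from <H>::=epsilon we get {epsilon}. So FIRST(<H>) = {epsilon, r, u}.
FIRST(<S>): from <S>::=<F> we get {epsilon, u}; from <S>::=<H> we get {epsilon, r, u}; from <S>::=epsilon we get {epsilon}. So FIRST(<S>) = {epsilon, r, u}.
FIRST(<S> <H>): take FIRST of each symbol in turn, carrying on past any symbol whose FIRST contains epsilon; result {epsilon, r, u}.

{epsilon, r, u}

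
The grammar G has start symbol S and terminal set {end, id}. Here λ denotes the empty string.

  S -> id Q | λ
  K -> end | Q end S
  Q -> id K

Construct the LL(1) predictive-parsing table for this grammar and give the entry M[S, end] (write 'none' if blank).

FIRST(S) = {λ, id}
FIRST(Q) = {id}
FIRST(K) = {end, id}  (via Q end S)
FOLLOW(S) includes $ since S is the start symbol.
FOLLOW(S): in K->Q end S, the suffix after S is empty, so FOLLOW(S) ⊇ FOLLOW(K) = {$, end}. Thus FOLLOW(S) = {$, end}.
FOLLOW(K): in Q->id K, the suffix after K is empty, so FOLLOW(K) ⊇ FOLLOW(Q) = {$, end}. Thus FOLLOW(K) = {$, end}.
For S -> id Q: FIRST(id Q) = {id}, so it goes in M[S, t] for t ∈ {id}.
For S -> λ: FIRST(λ) = {λ}, so it goes in M[S, t] for t ∈ {}; since λ ∈ FIRST, also for every t ∈ FOLLOW(S) = {$, end}.

S -> λ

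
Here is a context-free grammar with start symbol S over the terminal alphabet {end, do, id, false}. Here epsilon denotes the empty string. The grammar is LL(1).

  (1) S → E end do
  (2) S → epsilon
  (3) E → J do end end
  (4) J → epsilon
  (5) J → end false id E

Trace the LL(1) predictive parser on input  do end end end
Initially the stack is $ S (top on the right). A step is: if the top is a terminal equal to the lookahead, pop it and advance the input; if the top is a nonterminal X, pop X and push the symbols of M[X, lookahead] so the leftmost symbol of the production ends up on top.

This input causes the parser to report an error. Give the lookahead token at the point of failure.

$

step 1: stack=$ S  input=do end end end $  — expand S → E end do
step 2: stack=$ do end E  input=do end end end $  — expand E → J do end end
step 3: stack=$ do end end end do J  input=do end end end $  — expand J → epsilon
step 4: stack=$ do end end end do  input=do end end end $  — match do
step 5: stack=$ do end end end  input=end end end $  — match end
step 6: stack=$ do end end  input=end end $  — match end
step 7: stack=$ do end  input=end $  — match end
step 8: stack=$ do  input=$  — error: top is terminal do but lookahead is $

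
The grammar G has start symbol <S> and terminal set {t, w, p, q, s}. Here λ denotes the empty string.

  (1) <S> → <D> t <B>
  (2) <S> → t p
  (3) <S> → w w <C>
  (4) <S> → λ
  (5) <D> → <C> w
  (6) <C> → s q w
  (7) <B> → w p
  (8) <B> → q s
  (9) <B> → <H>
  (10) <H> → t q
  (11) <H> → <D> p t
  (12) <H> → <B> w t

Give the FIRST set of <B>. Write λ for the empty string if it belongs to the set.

FIRST(<C>) = {s}
FIRST(<D>) = {s}  (via <C> w)
FIRST(<S>) = {λ, s, t, w}  (via <D> t <B>)
FIRST(<B>) = {q, s, t, w}  (via <H>)
FIRST(<H>) = {q, s, t, w}  (via <D> p t, <B> w t)

{q, s, t, w}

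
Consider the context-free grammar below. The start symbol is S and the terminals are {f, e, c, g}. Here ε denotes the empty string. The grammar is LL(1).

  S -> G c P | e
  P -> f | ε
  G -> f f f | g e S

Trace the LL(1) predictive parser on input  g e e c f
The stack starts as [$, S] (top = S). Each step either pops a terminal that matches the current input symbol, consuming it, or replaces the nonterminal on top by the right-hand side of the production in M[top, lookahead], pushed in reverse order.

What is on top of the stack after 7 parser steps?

P

step 1: stack=$ S  input=g e e c f $  — expand S -> G c P
step 2: stack=$ P c G  input=g e e c f $  — expand G -> g e S
step 3: stack=$ P c S e g  input=g e e c f $  — match g
step 4: stack=$ P c S e  input=e e c f $  — match e
step 5: stack=$ P c S  input=e c f $  — expand S -> e
step 6: stack=$ P c e  input=e c f $  — match e
step 7: stack=$ P c  input=c f $  — match c
Stack after step 7: $ P (top = P).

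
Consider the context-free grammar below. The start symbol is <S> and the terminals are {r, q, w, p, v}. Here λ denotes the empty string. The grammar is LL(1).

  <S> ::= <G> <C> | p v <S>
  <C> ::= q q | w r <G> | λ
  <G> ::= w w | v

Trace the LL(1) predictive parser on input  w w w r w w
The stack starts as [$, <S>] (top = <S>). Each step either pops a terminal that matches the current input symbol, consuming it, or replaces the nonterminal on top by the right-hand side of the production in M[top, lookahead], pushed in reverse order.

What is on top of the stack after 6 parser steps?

step 1: stack=$ <S>  input=w w w r w w $  — expand <S> ::= <G> <C>
step 2: stack=$ <C> <G>  input=w w w r w w $  — expand <G> ::= w w
step 3: stack=$ <C> w w  input=w w w r w w $  — match w
step 4: stack=$ <C> w  input=w w r w w $  — match w
step 5: stack=$ <C>  input=w r w w $  — expand <C> ::= w r <G>
step 6: stack=$ <G> r w  input=w r w w $  — match w
Stack after step 6: $ <G> r (top = r).

r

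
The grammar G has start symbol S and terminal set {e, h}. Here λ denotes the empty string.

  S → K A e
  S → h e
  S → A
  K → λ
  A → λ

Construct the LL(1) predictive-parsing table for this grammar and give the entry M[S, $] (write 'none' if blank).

S → A

FIRST(K) = {λ}
FIRST(A) = {λ}
FIRST(S) = {λ, e, h}  (via K A e, A)
FOLLOW(S) includes $ since S is the start symbol.
FOLLOW(S): S appears on no right-hand side. Thus FOLLOW(S) = {$}.
For S → K A e: FIRST(K A e) = {e}, so it goes in M[S, t] for t ∈ {e}.
For S → h e: FIRST(h e) = {h}, so it goes in M[S, t] for t ∈ {h}.
For S → A: FIRST(A) = {λ}, so it goes in M[S, t] for t ∈ {}; since λ ∈ FIRST, also for every t ∈ FOLLOW(S) = {$}.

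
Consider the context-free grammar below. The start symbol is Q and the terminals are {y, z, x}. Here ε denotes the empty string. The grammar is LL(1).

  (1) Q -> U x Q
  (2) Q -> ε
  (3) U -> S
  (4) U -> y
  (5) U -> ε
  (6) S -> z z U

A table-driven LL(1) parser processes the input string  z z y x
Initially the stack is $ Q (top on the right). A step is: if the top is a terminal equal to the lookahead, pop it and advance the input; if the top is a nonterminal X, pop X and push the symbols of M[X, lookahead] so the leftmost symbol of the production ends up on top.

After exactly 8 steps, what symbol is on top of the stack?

step 1: stack=$ Q  input=z z y x $  — expand Q -> U x Q
step 2: stack=$ Q x U  input=z z y x $  — expand U -> S
step 3: stack=$ Q x S  input=z z y x $  — expand S -> z z U
step 4: stack=$ Q x U z z  input=z z y x $  — match z
step 5: stack=$ Q x U z  input=z y x $  — match z
step 6: stack=$ Q x U  input=y x $  — expand U -> y
step 7: stack=$ Q x y  input=y x $  — match y
step 8: stack=$ Q x  input=x $  — match x
Stack after step 8: $ Q (top = Q).

Q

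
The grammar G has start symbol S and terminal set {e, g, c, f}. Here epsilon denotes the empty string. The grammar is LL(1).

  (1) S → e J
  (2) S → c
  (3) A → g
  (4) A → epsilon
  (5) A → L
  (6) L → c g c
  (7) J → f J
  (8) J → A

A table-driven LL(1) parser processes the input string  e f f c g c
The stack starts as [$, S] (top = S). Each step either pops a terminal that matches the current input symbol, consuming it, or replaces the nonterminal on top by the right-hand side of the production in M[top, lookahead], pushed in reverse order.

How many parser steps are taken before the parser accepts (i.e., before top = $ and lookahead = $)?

12

      Stack    Input          Action
   1  $ S      e f f c g c $  expand S → e J
   2  $ J e    e f f c g c $  match e
   3  $ J      f f c g c $    expand J → f J
   4  $ J f    f f c g c $    match f
   5  $ J      f c g c $      expand J → f J
   6  $ J f    f c g c $      match f
   7  $ J      c g c $        expand J → A
   8  $ A      c g c $        expand A → L
   9  $ L      c g c $        expand L → c g c
  10  $ c g c  c g c $        match c
  11  $ c g    g c $          match g
  12  $ c      c $            match c
Accept reached after 12 steps.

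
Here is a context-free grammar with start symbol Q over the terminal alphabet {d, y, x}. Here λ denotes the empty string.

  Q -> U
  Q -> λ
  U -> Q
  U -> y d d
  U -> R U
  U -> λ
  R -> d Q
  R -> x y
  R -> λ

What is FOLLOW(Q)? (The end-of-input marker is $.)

FIRST(R): from R->d Q we get {d}; from R->x y we get {x}; from R->λ we get {λ}. So FIRST(R) = {λ, d, x}.
FIRST(Q): from Q->U we get {λ, d, x, y}; from Q->λ we get {λ}. So FIRST(Q) = {λ, d, x, y}.
FIRST(U): from U->Q we get {λ, d, x, y}; from U->y d d we get {y}; from U->R U we get {λ, d, x, y}; from U->λ we get {λ}. So FIRST(U) = {λ, d, x, y}.
FOLLOW(Q) includes $ since Q is the start symbol.
FOLLOW(Q): in U->Q, the suffix after Q is empty, so FOLLOW(Q) ⊇ FOLLOW(U) = {$, d, x, y}; in R->d Q, the suffix after Q is empty, so FOLLOW(Q) ⊇ FOLLOW(R) = {$, d, x, y}. Thus FOLLOW(Q) = {$, d, x, y}.
FOLLOW(U): in Q->U, the suffix after U is empty, so FOLLOW(U) ⊇ FOLLOW(Q) = {$, d, x, y}; in U->R U, the suffix after U is empty (adds nothing new). Thus FOLLOW(U) = {$, d, x, y}.
FOLLOW(R): in U->R U, R is followed by U with FIRST {λ, d, x, y}; in U->R U, the suffix after R is nullable, so FOLLOW(R) ⊇ FOLLOW(U) = {$, d, x, y}. Thus FOLLOW(R) = {$, d, x, y}.

{$, d, x, y}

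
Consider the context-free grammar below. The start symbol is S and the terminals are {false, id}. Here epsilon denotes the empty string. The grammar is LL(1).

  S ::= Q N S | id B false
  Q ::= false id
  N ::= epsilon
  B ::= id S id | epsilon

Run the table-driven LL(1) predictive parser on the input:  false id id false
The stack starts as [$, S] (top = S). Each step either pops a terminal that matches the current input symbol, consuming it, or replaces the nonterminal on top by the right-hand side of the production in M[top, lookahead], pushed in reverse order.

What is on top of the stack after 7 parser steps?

step 1: stack=$ S  input=false id id false $  — expand S ::= Q N S
step 2: stack=$ S N Q  input=false id id false $  — expand Q ::= false id
step 3: stack=$ S N id false  input=false id id false $  — match false
step 4: stack=$ S N id  input=id id false $  — match id
step 5: stack=$ S N  input=id false $  — expand N ::= epsilon
step 6: stack=$ S  input=id false $  — expand S ::= id B false
step 7: stack=$ false B id  input=id false $  — match id
Stack after step 7: $ false B (top = B).

B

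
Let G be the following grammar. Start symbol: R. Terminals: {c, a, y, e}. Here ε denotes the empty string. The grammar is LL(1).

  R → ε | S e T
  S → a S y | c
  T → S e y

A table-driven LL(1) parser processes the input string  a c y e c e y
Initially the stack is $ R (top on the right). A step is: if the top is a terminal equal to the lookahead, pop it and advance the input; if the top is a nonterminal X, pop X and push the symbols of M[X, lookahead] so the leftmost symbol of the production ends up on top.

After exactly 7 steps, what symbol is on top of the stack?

     Stack        Input            Action
  1  $ R          a c y e c e y $  expand R → S e T
  2  $ T e S      a c y e c e y $  expand S → a S y
  3  $ T e y S a  a c y e c e y $  match a
  4  $ T e y S    c y e c e y $    expand S → c
  5  $ T e y c    c y e c e y $    match c
  6  $ T e y      y e c e y $      match y
  7  $ T e        e c e y $        match e
Stack after step 7: $ T (top = T).

T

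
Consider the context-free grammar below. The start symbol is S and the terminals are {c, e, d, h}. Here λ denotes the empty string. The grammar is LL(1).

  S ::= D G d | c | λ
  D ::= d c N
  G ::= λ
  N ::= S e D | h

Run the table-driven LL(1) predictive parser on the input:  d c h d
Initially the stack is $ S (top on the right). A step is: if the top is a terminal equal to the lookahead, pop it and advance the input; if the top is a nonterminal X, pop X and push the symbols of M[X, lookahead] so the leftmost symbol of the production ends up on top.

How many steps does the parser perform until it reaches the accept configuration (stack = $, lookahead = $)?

step 1: stack=$ S  input=d c h d $  — expand S ::= D G d
step 2: stack=$ d G D  input=d c h d $  — expand D ::= d c N
step 3: stack=$ d G N c d  input=d c h d $  — match d
step 4: stack=$ d G N c  input=c h d $  — match c
step 5: stack=$ d G N  input=h d $  — expand N ::= h
step 6: stack=$ d G h  input=h d $  — match h
step 7: stack=$ d G  input=d $  — expand G ::= λ
step 8: stack=$ d  input=d $  — match d
Accept reached after 8 steps.

8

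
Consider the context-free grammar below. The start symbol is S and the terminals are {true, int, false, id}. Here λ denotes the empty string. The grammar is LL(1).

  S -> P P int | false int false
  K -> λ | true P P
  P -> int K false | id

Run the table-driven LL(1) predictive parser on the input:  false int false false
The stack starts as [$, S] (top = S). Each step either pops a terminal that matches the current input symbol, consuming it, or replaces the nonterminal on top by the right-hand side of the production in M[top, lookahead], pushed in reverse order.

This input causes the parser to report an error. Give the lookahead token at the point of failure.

false

     Stack              Input                    Action
  1  $ S                false int false false $  expand S -> false int false
  2  $ false int false  false int false false $  match false
  3  $ false int        int false false $        match int
  4  $ false            false false $            match false
  5  $                  false $                  error: stack empty but input remains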